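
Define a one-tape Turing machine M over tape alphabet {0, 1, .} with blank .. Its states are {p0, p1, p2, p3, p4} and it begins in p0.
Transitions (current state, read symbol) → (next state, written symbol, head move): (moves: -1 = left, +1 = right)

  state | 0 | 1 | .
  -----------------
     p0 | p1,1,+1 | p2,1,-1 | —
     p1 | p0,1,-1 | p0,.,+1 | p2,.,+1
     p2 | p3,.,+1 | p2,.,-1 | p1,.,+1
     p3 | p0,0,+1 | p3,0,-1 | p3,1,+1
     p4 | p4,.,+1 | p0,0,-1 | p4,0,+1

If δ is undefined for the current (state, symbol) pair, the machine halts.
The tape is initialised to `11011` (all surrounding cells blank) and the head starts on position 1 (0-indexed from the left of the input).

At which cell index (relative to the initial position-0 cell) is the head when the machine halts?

p0 | .1[1]011.   read 1 → write 1, move -1, go to p2
p2 | .[1]1011.   read 1 → write ., move -1, go to p2
p2 | [.].1011.   read . → write ., move +1, go to p1
p1 | .[.]1011.   read . → write ., move +1, go to p2
p2 | ..[1]011.   read 1 → write ., move -1, go to p2
p2 | .[.].011.   read . → write ., move +1, go to p1
p1 | ..[.]011.   read . → write ., move +1, go to p2
p2 | ...[0]11.   read 0 → write ., move +1, go to p3
p3 | ....[1]1.   read 1 → write 0, move -1, go to p3
p3 | ...[.]01.   read . → write 1, move +1, go to p3
p3 | ...1[0]1.   read 0 → write 0, move +1, go to p0
p0 | ...10[1].   read 1 → write 1, move -1, go to p2
p2 | ...1[0]1.   read 0 → write ., move +1, go to p3
p3 | ...1.[1].   read 1 → write 0, move -1, go to p3
p3 | ...1[.]0.   read . → write 1, move +1, go to p3
p3 | ...11[0].   read 0 → write 0, move +1, go to p0
p0 | ...110[.]
At halt the head is at cell 5.

5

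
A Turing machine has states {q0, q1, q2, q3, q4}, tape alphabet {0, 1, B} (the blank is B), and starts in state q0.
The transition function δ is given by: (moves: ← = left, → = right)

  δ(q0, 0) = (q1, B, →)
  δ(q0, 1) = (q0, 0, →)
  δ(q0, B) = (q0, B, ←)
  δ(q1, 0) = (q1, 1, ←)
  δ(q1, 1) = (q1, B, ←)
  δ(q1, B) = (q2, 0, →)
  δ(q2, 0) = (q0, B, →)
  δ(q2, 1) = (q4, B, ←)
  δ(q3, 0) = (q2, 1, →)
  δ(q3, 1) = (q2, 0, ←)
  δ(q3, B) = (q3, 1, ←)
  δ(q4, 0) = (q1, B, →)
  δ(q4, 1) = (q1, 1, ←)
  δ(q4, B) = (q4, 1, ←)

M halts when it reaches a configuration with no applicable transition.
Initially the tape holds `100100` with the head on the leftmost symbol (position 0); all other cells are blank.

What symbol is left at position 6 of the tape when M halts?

state=q0 head=0 tape=[1]00100BB   (q0,1)→(q0,0,→)
state=q0 head=1 tape=0[0]0100BB   (q0,0)→(q1,B,→)
state=q1 head=2 tape=0B[0]100BB   (q1,0)→(q1,1,←)
state=q1 head=1 tape=0[B]1100BB   (q1,B)→(q2,0,→)
state=q2 head=2 tape=00[1]100BB   (q2,1)→(q4,B,←)
state=q4 head=1 tape=0[0]B100BB   (q4,0)→(q1,B,→)
state=q1 head=2 tape=0B[B]100BB   (q1,B)→(q2,0,→)
state=q2 head=3 tape=0B0[1]00BB   (q2,1)→(q4,B,←)
state=q4 head=2 tape=0B[0]B00BB   (q4,0)→(q1,B,→)
state=q1 head=3 tape=0BB[B]00BB   (q1,B)→(q2,0,→)
state=q2 head=4 tape=0BB0[0]0BB   (q2,0)→(q0,B,→)
state=q0 head=5 tape=0BB0B[0]BB   (q0,0)→(q1,B,→)
state=q1 head=6 tape=0BB0BB[B]B   (q1,B)→(q2,0,→)
state=q2 head=7 tape=0BB0BB0[B]
Cell 6 holds 0 when M halts.

0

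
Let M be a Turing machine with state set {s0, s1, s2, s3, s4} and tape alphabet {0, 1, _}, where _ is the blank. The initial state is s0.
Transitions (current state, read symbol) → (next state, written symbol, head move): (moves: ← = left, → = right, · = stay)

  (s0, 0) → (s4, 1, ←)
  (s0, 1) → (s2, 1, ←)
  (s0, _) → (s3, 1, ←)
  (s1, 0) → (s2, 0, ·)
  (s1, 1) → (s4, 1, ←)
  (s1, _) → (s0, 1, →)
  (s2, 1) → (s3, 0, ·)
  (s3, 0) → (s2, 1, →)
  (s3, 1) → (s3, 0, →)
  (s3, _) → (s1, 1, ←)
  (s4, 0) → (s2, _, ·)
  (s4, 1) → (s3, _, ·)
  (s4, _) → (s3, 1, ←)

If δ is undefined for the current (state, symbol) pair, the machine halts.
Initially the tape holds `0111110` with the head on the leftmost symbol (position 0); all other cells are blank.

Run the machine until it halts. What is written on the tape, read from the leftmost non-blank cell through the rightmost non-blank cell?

s0 | ___[0]111110   read 0 → write 1, move ←, go to s4
s4 | __[_]1111110   read _ → write 1, move ←, go to s3
s3 | _[_]11111110   read _ → write 1, move ←, go to s1
s1 | [_]111111110   read _ → write 1, move →, go to s0
s0 | 1[1]11111110   read 1 → write 1, move ←, go to s2
s2 | [1]111111110   read 1 → write 0, move ·, go to s3
s3 | [0]111111110   read 0 → write 1, move →, go to s2
s2 | 1[1]11111110   read 1 → write 0, move ·, go to s3
s3 | 1[0]11111110   read 0 → write 1, move →, go to s2
s2 | 11[1]1111110   read 1 → write 0, move ·, go to s3
s3 | 11[0]1111110   read 0 → write 1, move →, go to s2
s2 | 111[1]111110   read 1 → write 0, move ·, go to s3
s3 | 111[0]111110   read 0 → write 1, move →, go to s2
s2 | 1111[1]11110   read 1 → write 0, move ·, go to s3
s3 | 1111[0]11110   read 0 → write 1, move →, go to s2
s2 | 11111[1]1110   read 1 → write 0, move ·, go to s3
s3 | 11111[0]1110   read 0 → write 1, move →, go to s2
s2 | 111111[1]110   read 1 → write 0, move ·, go to s3
s3 | 111111[0]110   read 0 → write 1, move →, go to s2
s2 | 1111111[1]10   read 1 → write 0, move ·, go to s3
s3 | 1111111[0]10   read 0 → write 1, move →, go to s2
s2 | 11111111[1]0   read 1 → write 0, move ·, go to s3
s3 | 11111111[0]0   read 0 → write 1, move →, go to s2
s2 | 111111111[0]
The non-blank tape span at halt is 1111111110.

1111111110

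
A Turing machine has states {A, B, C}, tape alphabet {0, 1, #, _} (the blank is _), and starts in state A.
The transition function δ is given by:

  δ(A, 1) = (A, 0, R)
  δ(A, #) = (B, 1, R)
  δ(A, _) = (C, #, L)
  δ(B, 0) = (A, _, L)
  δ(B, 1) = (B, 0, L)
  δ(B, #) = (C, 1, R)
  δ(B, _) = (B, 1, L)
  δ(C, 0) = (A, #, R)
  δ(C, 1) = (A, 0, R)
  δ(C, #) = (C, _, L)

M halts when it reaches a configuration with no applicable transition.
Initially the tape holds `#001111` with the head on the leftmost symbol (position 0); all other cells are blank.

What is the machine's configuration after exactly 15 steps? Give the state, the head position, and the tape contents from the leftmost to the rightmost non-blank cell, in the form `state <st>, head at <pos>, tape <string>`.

state=A head=0 tape=[#]001111   (A,#)→(B,1,R)
state=B head=1 tape=1[0]01111   (B,0)→(A,_,L)
state=A head=0 tape=[1]_01111   (A,1)→(A,0,R)
state=A head=1 tape=0[_]01111   (A,_)→(C,#,L)
state=C head=0 tape=[0]#01111   (C,0)→(A,#,R)
state=A head=1 tape=#[#]01111   (A,#)→(B,1,R)
state=B head=2 tape=#1[0]1111   (B,0)→(A,_,L)
state=A head=1 tape=#[1]_1111   (A,1)→(A,0,R)
state=A head=2 tape=#0[_]1111   (A,_)→(C,#,L)
state=C head=1 tape=#[0]#1111   (C,0)→(A,#,R)
state=A head=2 tape=##[#]1111   (A,#)→(B,1,R)
state=B head=3 tape=##1[1]111   (B,1)→(B,0,L)
state=B head=2 tape=##[1]0111   (B,1)→(B,0,L)
state=B head=1 tape=#[#]00111   (B,#)→(C,1,R)
state=C head=2 tape=#1[0]0111   (C,0)→(A,#,R)
state=A head=3 tape=#1#[0]111
After 15 steps: state A, head at 3, tape #1#0111.

state A, head at 3, tape #1#0111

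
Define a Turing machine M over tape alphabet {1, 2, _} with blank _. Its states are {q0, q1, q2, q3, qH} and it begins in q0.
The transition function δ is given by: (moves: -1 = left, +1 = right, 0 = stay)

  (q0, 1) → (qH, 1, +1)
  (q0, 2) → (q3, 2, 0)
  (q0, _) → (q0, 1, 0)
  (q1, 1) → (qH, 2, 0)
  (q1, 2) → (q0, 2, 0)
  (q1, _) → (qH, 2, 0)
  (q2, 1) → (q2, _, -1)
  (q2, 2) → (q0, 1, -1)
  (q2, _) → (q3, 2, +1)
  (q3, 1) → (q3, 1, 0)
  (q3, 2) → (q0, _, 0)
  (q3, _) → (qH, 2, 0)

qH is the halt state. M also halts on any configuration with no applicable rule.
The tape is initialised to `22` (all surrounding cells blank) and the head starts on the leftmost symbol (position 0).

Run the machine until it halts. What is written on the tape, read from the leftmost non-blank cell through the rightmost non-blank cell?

q0 | [2]2   read 2 → write 2, move 0, go to q3
q3 | [2]2   read 2 → write _, move 0, go to q0
q0 | [_]2   read _ → write 1, move 0, go to q0
q0 | [1]2   read 1 → write 1, move +1, go to qH
qH | 1[2]
The non-blank tape span at halt is 12.

12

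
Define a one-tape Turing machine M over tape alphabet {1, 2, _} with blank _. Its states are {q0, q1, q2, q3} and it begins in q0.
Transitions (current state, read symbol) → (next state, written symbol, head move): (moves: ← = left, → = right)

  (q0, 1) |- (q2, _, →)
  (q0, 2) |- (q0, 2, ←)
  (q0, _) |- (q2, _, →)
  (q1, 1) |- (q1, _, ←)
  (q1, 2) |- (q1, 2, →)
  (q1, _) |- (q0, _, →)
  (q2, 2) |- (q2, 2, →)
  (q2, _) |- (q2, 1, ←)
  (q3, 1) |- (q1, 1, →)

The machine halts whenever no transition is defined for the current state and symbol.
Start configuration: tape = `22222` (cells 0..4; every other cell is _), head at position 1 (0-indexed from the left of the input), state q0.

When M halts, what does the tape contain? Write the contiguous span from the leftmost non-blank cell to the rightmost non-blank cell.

222221

q0 | _2[2]222_   read 2 → write 2, move ←, go to q0
q0 | _[2]2222_   read 2 → write 2, move ←, go to q0
q0 | [_]22222_   read _ → write _, move →, go to q2
q2 | _[2]2222_   read 2 → write 2, move →, go to q2
q2 | _2[2]222_   read 2 → write 2, move →, go to q2
q2 | _22[2]22_   read 2 → write 2, move →, go to q2
q2 | _222[2]2_   read 2 → write 2, move →, go to q2
q2 | _2222[2]_   read 2 → write 2, move →, go to q2
q2 | _22222[_]   read _ → write 1, move ←, go to q2
q2 | _2222[2]1   read 2 → write 2, move →, go to q2
q2 | _22222[1]
The non-blank tape span at halt is 222221.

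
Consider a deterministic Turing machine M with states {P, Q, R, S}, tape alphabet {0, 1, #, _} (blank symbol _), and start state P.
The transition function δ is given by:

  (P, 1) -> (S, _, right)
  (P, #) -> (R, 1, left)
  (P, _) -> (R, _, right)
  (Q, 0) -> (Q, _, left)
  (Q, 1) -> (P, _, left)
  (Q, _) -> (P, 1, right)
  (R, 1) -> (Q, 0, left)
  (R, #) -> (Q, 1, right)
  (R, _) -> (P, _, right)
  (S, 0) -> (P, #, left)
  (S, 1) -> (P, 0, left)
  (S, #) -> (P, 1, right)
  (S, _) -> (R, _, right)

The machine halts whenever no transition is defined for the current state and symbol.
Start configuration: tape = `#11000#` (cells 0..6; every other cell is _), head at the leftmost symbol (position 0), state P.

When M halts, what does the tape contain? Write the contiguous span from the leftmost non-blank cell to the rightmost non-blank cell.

01000#

P | _[#]11000#   read # → write 1, move left, go to R
R | [_]111000#   read _ → write _, move right, go to P
P | _[1]11000#   read 1 → write _, move right, go to S
S | __[1]1000#   read 1 → write 0, move left, go to P
P | _[_]01000#   read _ → write _, move right, go to R
R | __[0]1000#
The non-blank tape span at halt is 01000#.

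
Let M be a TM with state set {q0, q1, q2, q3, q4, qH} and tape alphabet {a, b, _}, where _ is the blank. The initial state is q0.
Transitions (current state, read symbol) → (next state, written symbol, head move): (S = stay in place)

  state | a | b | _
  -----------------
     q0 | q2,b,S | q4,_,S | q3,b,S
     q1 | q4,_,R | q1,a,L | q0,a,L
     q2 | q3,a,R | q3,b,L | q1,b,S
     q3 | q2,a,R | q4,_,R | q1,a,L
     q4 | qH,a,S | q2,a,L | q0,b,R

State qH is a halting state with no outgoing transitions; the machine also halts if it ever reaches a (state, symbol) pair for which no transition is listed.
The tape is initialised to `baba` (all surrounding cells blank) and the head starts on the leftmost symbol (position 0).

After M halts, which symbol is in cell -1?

state=q0 head=0 tape=__[b]aba   (q0,b)→(q4,_,S)
state=q4 head=0 tape=__[_]aba   (q4,_)→(q0,b,R)
state=q0 head=1 tape=__b[a]ba   (q0,a)→(q2,b,S)
state=q2 head=1 tape=__b[b]ba   (q2,b)→(q3,b,L)
state=q3 head=0 tape=__[b]bba   (q3,b)→(q4,_,R)
state=q4 head=1 tape=___[b]ba   (q4,b)→(q2,a,L)
state=q2 head=0 tape=__[_]aba   (q2,_)→(q1,b,S)
state=q1 head=0 tape=__[b]aba   (q1,b)→(q1,a,L)
state=q1 head=-1 tape=_[_]aaba   (q1,_)→(q0,a,L)
state=q0 head=-2 tape=[_]aaaba   (q0,_)→(q3,b,S)
state=q3 head=-2 tape=[b]aaaba   (q3,b)→(q4,_,R)
state=q4 head=-1 tape=_[a]aaba   (q4,a)→(qH,a,S)
state=qH head=-1 tape=_[a]aaba
Cell -1 holds a when M halts.

a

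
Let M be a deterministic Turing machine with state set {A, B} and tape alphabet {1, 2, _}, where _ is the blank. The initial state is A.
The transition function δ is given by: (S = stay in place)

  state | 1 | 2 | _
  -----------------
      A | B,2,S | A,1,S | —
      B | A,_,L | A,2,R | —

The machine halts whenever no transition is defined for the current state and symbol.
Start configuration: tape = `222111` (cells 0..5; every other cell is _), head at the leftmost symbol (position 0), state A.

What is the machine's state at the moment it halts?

A

state=A head=0 tape=[2]22111_   (A,2)→(A,1,S)
state=A head=0 tape=[1]22111_   (A,1)→(B,2,S)
state=B head=0 tape=[2]22111_   (B,2)→(A,2,R)
state=A head=1 tape=2[2]2111_   (A,2)→(A,1,S)
state=A head=1 tape=2[1]2111_   (A,1)→(B,2,S)
state=B head=1 tape=2[2]2111_   (B,2)→(A,2,R)
state=A head=2 tape=22[2]111_   (A,2)→(A,1,S)
state=A head=2 tape=22[1]111_   (A,1)→(B,2,S)
state=B head=2 tape=22[2]111_   (B,2)→(A,2,R)
state=A head=3 tape=222[1]11_   (A,1)→(B,2,S)
state=B head=3 tape=222[2]11_   (B,2)→(A,2,R)
state=A head=4 tape=2222[1]1_   (A,1)→(B,2,S)
state=B head=4 tape=2222[2]1_   (B,2)→(A,2,R)
state=A head=5 tape=22222[1]_   (A,1)→(B,2,S)
state=B head=5 tape=22222[2]_   (B,2)→(A,2,R)
state=A head=6 tape=222222[_]
No transition is defined for (A, _); M halts in state A.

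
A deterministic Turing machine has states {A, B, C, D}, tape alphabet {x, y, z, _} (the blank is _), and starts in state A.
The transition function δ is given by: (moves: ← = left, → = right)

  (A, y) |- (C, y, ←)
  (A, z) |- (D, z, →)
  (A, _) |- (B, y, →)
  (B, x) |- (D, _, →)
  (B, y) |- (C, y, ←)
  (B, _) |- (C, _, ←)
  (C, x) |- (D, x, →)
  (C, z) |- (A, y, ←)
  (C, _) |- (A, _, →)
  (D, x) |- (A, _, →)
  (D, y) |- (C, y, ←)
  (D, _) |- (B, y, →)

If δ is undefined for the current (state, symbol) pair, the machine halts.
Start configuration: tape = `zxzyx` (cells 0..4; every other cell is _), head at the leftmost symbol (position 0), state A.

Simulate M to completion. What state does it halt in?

C

state=A head=0 tape=[z]xzyx   (A,z)→(D,z,→)
state=D head=1 tape=z[x]zyx   (D,x)→(A,_,→)
state=A head=2 tape=z_[z]yx   (A,z)→(D,z,→)
state=D head=3 tape=z_z[y]x   (D,y)→(C,y,←)
state=C head=2 tape=z_[z]yx   (C,z)→(A,y,←)
state=A head=1 tape=z[_]yyx   (A,_)→(B,y,→)
state=B head=2 tape=zy[y]yx   (B,y)→(C,y,←)
state=C head=1 tape=z[y]yyx
No transition is defined for (C, y); M halts in state C.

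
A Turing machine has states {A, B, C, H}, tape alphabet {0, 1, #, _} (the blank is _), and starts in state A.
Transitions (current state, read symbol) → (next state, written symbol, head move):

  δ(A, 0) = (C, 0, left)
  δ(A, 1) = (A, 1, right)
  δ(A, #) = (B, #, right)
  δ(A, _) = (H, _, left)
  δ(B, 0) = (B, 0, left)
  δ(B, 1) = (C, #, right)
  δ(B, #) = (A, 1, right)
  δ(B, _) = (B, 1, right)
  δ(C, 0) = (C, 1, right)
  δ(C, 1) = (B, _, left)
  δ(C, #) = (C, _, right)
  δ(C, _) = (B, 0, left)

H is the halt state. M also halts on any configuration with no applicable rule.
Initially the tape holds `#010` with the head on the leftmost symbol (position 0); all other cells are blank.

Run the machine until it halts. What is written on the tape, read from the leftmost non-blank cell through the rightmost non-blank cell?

11_00

A | _[#]010   read # → write #, move right, go to B
B | _#[0]10   read 0 → write 0, move left, go to B
B | _[#]010   read # → write 1, move right, go to A
A | _1[0]10   read 0 → write 0, move left, go to C
C | _[1]010   read 1 → write _, move left, go to B
B | [_]_010   read _ → write 1, move right, go to B
B | 1[_]010   read _ → write 1, move right, go to B
B | 11[0]10   read 0 → write 0, move left, go to B
B | 1[1]010   read 1 → write #, move right, go to C
C | 1#[0]10   read 0 → write 1, move right, go to C
C | 1#1[1]0   read 1 → write _, move left, go to B
B | 1#[1]_0   read 1 → write #, move right, go to C
C | 1##[_]0   read _ → write 0, move left, go to B
B | 1#[#]00   read # → write 1, move right, go to A
A | 1#1[0]0   read 0 → write 0, move left, go to C
C | 1#[1]00   read 1 → write _, move left, go to B
B | 1[#]_00   read # → write 1, move right, go to A
A | 11[_]00   read _ → write _, move left, go to H
H | 1[1]_00
The non-blank tape span at halt is 11_00.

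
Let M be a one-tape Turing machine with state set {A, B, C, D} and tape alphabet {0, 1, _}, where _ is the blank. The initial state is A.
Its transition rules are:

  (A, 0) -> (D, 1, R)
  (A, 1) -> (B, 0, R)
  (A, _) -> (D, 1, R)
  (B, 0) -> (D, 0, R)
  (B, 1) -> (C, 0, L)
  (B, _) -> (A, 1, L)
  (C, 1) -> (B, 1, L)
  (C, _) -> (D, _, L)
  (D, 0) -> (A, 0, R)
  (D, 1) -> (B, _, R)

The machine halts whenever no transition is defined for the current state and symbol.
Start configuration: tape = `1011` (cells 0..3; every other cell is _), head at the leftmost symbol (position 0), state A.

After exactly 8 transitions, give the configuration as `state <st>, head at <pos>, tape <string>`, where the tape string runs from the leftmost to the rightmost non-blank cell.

state A, head at 4, tape 0010

state=A head=0 tape=[1]011_   (A,1)→(B,0,R)
state=B head=1 tape=0[0]11_   (B,0)→(D,0,R)
state=D head=2 tape=00[1]1_   (D,1)→(B,_,R)
state=B head=3 tape=00_[1]_   (B,1)→(C,0,L)
state=C head=2 tape=00[_]0_   (C,_)→(D,_,L)
state=D head=1 tape=0[0]_0_   (D,0)→(A,0,R)
state=A head=2 tape=00[_]0_   (A,_)→(D,1,R)
state=D head=3 tape=001[0]_   (D,0)→(A,0,R)
state=A head=4 tape=0010[_]
After 8 steps: state A, head at 4, tape 0010.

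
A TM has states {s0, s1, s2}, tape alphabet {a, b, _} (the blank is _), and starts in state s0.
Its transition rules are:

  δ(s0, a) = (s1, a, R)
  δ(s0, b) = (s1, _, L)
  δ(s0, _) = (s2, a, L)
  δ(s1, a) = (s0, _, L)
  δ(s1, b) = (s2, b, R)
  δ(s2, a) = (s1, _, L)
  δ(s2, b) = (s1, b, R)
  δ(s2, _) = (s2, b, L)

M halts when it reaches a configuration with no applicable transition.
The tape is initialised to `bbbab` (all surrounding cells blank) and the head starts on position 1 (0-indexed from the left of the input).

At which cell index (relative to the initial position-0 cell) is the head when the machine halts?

5

s0 | b[b]bab_   read b → write _, move L, go to s1
s1 | [b]_bab_   read b → write b, move R, go to s2
s2 | b[_]bab_   read _ → write b, move L, go to s2
s2 | [b]bbab_   read b → write b, move R, go to s1
s1 | b[b]bab_   read b → write b, move R, go to s2
s2 | bb[b]ab_   read b → write b, move R, go to s1
s1 | bbb[a]b_   read a → write _, move L, go to s0
s0 | bb[b]_b_   read b → write _, move L, go to s1
s1 | b[b]__b_   read b → write b, move R, go to s2
s2 | bb[_]_b_   read _ → write b, move L, go to s2
s2 | b[b]b_b_   read b → write b, move R, go to s1
s1 | bb[b]_b_   read b → write b, move R, go to s2
s2 | bbb[_]b_   read _ → write b, move L, go to s2
s2 | bb[b]bb_   read b → write b, move R, go to s1
s1 | bbb[b]b_   read b → write b, move R, go to s2
s2 | bbbb[b]_   read b → write b, move R, go to s1
s1 | bbbbb[_]
At halt the head is at cell 5.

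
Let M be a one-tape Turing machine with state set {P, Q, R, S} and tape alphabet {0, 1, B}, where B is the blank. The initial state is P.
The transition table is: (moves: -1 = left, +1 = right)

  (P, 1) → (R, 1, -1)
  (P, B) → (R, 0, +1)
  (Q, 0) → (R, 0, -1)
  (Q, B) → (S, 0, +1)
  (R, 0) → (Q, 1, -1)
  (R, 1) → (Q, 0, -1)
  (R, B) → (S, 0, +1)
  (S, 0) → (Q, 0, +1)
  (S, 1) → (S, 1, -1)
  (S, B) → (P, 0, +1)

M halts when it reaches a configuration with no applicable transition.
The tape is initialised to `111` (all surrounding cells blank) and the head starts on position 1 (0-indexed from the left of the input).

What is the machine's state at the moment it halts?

state=P head=1 tape=B1[1]1   (P,1)→(R,1,-1)
state=R head=0 tape=B[1]11   (R,1)→(Q,0,-1)
state=Q head=-1 tape=[B]011   (Q,B)→(S,0,+1)
state=S head=0 tape=0[0]11   (S,0)→(Q,0,+1)
state=Q head=1 tape=00[1]1
No transition is defined for (Q, 1); M halts in state Q.

Q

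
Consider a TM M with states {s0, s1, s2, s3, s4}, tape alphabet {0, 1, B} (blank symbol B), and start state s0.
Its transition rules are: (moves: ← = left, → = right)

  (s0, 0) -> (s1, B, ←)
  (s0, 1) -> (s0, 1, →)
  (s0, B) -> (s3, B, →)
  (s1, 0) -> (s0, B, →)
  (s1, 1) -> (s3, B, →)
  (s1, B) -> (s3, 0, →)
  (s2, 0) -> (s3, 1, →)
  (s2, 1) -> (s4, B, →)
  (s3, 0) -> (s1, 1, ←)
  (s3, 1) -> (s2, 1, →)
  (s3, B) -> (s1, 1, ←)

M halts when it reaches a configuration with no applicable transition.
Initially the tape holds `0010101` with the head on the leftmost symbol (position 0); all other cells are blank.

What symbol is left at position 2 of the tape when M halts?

B

state=s0 head=0 tape=B[0]010101   (s0,0)→(s1,B,←)
state=s1 head=-1 tape=[B]B010101   (s1,B)→(s3,0,→)
state=s3 head=0 tape=0[B]010101   (s3,B)→(s1,1,←)
state=s1 head=-1 tape=[0]1010101   (s1,0)→(s0,B,→)
state=s0 head=0 tape=B[1]010101   (s0,1)→(s0,1,→)
state=s0 head=1 tape=B1[0]10101   (s0,0)→(s1,B,←)
state=s1 head=0 tape=B[1]B10101   (s1,1)→(s3,B,→)
state=s3 head=1 tape=BB[B]10101   (s3,B)→(s1,1,←)
state=s1 head=0 tape=B[B]110101   (s1,B)→(s3,0,→)
state=s3 head=1 tape=B0[1]10101   (s3,1)→(s2,1,→)
state=s2 head=2 tape=B01[1]0101   (s2,1)→(s4,B,→)
state=s4 head=3 tape=B01B[0]101
Cell 2 holds B when M halts.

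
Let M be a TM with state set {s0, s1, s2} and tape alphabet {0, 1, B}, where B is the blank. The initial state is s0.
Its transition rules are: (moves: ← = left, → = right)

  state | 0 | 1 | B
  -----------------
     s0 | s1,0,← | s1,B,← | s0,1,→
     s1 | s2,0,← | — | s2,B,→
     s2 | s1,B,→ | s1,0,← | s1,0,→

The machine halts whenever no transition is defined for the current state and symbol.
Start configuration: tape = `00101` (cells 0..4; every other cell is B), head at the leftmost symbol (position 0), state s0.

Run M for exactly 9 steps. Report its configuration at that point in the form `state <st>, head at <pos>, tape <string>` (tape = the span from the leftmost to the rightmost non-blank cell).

s0 | B[0]0101   read 0 → write 0, move ←, go to s1
s1 | [B]00101   read B → write B, move →, go to s2
s2 | B[0]0101   read 0 → write B, move →, go to s1
s1 | BB[0]101   read 0 → write 0, move ←, go to s2
s2 | B[B]0101   read B → write 0, move →, go to s1
s1 | B0[0]101   read 0 → write 0, move ←, go to s2
s2 | B[0]0101   read 0 → write B, move →, go to s1
s1 | BB[0]101   read 0 → write 0, move ←, go to s2
s2 | B[B]0101   read B → write 0, move →, go to s1
s1 | B0[0]101
After 9 steps: state s1, head at 1, tape 00101.

state s1, head at 1, tape 00101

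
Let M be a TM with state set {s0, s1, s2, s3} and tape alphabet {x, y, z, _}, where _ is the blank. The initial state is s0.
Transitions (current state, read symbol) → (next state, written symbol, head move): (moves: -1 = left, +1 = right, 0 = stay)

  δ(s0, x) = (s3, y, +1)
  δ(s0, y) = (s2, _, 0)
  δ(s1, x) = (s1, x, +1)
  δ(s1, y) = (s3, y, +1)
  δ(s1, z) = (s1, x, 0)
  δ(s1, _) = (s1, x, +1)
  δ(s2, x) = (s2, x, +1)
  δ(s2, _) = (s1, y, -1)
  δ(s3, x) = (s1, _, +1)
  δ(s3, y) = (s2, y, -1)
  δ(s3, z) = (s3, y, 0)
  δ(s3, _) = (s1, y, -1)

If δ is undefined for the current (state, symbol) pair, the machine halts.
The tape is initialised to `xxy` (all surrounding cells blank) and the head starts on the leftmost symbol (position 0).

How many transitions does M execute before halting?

6

state=s0 head=0 tape=[x]xy_   (s0,x)→(s3,y,+1)
state=s3 head=1 tape=y[x]y_   (s3,x)→(s1,_,+1)
state=s1 head=2 tape=y_[y]_   (s1,y)→(s3,y,+1)
state=s3 head=3 tape=y_y[_]   (s3,_)→(s1,y,-1)
state=s1 head=2 tape=y_[y]y   (s1,y)→(s3,y,+1)
state=s3 head=3 tape=y_y[y]   (s3,y)→(s2,y,-1)
state=s2 head=2 tape=y_[y]y
M halts after 6 transitions.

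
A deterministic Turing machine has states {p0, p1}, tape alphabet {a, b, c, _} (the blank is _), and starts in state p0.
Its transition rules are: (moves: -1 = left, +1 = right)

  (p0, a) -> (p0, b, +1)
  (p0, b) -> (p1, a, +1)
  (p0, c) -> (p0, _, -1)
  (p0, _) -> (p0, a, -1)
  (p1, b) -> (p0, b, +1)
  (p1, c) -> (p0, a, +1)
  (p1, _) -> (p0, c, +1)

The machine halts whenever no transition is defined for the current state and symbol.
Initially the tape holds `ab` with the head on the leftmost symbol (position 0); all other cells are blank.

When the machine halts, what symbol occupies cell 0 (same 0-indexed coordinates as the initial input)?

b

p0 | [a]b__   read a → write b, move +1, go to p0
p0 | b[b]__   read b → write a, move +1, go to p1
p1 | ba[_]_   read _ → write c, move +1, go to p0
p0 | bac[_]   read _ → write a, move -1, go to p0
p0 | ba[c]a   read c → write _, move -1, go to p0
p0 | b[a]_a   read a → write b, move +1, go to p0
p0 | bb[_]a   read _ → write a, move -1, go to p0
p0 | b[b]aa   read b → write a, move +1, go to p1
p1 | ba[a]a
Cell 0 holds b when M halts.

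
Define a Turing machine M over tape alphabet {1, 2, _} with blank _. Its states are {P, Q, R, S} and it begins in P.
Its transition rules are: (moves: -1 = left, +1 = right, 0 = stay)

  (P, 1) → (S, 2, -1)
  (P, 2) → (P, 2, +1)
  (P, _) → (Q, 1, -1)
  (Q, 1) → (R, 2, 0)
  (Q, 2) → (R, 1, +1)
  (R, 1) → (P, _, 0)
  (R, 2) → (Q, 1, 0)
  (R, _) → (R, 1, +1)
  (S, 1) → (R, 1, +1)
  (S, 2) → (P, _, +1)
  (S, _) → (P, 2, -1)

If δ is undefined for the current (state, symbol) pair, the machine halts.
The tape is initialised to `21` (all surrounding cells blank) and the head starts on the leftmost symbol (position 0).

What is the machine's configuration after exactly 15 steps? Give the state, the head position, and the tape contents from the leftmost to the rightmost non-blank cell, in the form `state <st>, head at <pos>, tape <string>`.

state R, head at 1, tape 21

P | [2]1_   read 2 → write 2, move +1, go to P
P | 2[1]_   read 1 → write 2, move -1, go to S
S | [2]2_   read 2 → write _, move +1, go to P
P | _[2]_   read 2 → write 2, move +1, go to P
P | _2[_]   read _ → write 1, move -1, go to Q
Q | _[2]1   read 2 → write 1, move +1, go to R
R | _1[1]   read 1 → write _, move 0, go to P
P | _1[_]   read _ → write 1, move -1, go to Q
Q | _[1]1   read 1 → write 2, move 0, go to R
R | _[2]1   read 2 → write 1, move 0, go to Q
Q | _[1]1   read 1 → write 2, move 0, go to R
R | _[2]1   read 2 → write 1, move 0, go to Q
Q | _[1]1   read 1 → write 2, move 0, go to R
R | _[2]1   read 2 → write 1, move 0, go to Q
Q | _[1]1   read 1 → write 2, move 0, go to R
R | _[2]1
After 15 steps: state R, head at 1, tape 21.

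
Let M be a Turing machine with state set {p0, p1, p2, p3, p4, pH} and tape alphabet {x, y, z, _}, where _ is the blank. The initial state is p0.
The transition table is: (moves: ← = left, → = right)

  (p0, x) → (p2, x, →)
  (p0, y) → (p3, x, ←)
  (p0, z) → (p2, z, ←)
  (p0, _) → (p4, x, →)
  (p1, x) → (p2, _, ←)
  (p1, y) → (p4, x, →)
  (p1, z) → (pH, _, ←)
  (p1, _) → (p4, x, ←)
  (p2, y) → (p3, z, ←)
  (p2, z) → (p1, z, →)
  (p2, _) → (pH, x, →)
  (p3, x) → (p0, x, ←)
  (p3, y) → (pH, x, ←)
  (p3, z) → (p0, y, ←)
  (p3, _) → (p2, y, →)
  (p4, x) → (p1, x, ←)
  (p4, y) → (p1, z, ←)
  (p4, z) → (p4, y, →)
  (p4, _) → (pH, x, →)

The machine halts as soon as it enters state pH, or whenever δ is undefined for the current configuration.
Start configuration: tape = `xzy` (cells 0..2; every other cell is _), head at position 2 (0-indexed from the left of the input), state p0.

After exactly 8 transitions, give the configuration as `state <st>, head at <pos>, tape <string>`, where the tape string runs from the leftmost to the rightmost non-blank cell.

p0 | __xz[y]   read y → write x, move ←, go to p3
p3 | __x[z]x   read z → write y, move ←, go to p0
p0 | __[x]yx   read x → write x, move →, go to p2
p2 | __x[y]x   read y → write z, move ←, go to p3
p3 | __[x]zx   read x → write x, move ←, go to p0
p0 | _[_]xzx   read _ → write x, move →, go to p4
p4 | _x[x]zx   read x → write x, move ←, go to p1
p1 | _[x]xzx   read x → write _, move ←, go to p2
p2 | [_]_xzx
After 8 steps: state p2, head at -2, tape xzx.

state p2, head at -2, tape xzx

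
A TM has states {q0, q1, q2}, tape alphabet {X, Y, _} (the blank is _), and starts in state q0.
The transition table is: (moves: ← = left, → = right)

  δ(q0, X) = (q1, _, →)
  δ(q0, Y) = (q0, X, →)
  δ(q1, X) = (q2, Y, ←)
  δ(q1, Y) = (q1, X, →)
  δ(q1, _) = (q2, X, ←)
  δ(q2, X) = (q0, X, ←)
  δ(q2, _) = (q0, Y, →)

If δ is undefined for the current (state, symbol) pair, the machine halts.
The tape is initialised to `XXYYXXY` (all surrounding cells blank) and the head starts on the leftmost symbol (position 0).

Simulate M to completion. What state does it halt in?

q0

state=q0 head=0 tape=[X]XYYXXY_   (q0,X)→(q1,_,→)
state=q1 head=1 tape=_[X]YYXXY_   (q1,X)→(q2,Y,←)
state=q2 head=0 tape=[_]YYYXXY_   (q2,_)→(q0,Y,→)
state=q0 head=1 tape=Y[Y]YYXXY_   (q0,Y)→(q0,X,→)
state=q0 head=2 tape=YX[Y]YXXY_   (q0,Y)→(q0,X,→)
state=q0 head=3 tape=YXX[Y]XXY_   (q0,Y)→(q0,X,→)
state=q0 head=4 tape=YXXX[X]XY_   (q0,X)→(q1,_,→)
state=q1 head=5 tape=YXXX_[X]Y_   (q1,X)→(q2,Y,←)
state=q2 head=4 tape=YXXX[_]YY_   (q2,_)→(q0,Y,→)
state=q0 head=5 tape=YXXXY[Y]Y_   (q0,Y)→(q0,X,→)
state=q0 head=6 tape=YXXXYX[Y]_   (q0,Y)→(q0,X,→)
state=q0 head=7 tape=YXXXYXX[_]
No transition is defined for (q0, _); M halts in state q0.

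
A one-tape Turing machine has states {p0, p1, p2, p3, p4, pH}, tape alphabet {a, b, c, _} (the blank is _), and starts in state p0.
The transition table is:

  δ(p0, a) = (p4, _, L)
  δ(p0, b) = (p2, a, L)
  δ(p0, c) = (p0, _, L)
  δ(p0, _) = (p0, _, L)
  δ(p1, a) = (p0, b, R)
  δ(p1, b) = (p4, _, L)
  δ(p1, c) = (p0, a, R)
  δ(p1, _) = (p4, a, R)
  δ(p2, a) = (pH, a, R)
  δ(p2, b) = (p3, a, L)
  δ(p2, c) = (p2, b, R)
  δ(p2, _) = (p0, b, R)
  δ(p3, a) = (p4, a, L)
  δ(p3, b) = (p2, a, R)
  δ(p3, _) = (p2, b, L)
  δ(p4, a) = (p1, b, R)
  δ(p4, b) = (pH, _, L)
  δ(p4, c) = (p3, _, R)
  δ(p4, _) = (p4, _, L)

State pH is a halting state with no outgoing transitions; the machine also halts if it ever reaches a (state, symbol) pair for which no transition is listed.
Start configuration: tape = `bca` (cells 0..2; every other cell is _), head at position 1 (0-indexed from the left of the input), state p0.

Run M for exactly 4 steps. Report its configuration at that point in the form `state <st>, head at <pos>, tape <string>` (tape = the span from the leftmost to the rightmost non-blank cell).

state=p0 head=1 tape=_b[c]a   (p0,c)→(p0,_,L)
state=p0 head=0 tape=_[b]_a   (p0,b)→(p2,a,L)
state=p2 head=-1 tape=[_]a_a   (p2,_)→(p0,b,R)
state=p0 head=0 tape=b[a]_a   (p0,a)→(p4,_,L)
state=p4 head=-1 tape=[b]__a
After 4 steps: state p4, head at -1, tape b__a.

state p4, head at -1, tape b__a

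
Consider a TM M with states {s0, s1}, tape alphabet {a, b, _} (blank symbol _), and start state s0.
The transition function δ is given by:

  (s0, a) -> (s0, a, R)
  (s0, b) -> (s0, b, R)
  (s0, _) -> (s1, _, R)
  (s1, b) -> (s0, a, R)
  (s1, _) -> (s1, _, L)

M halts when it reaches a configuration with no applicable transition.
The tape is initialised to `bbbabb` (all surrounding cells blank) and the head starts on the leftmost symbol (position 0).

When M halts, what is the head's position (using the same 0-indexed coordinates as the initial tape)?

5

state=s0 head=0 tape=[b]bbabb__   (s0,b)→(s0,b,R)
state=s0 head=1 tape=b[b]babb__   (s0,b)→(s0,b,R)
state=s0 head=2 tape=bb[b]abb__   (s0,b)→(s0,b,R)
state=s0 head=3 tape=bbb[a]bb__   (s0,a)→(s0,a,R)
state=s0 head=4 tape=bbba[b]b__   (s0,b)→(s0,b,R)
state=s0 head=5 tape=bbbab[b]__   (s0,b)→(s0,b,R)
state=s0 head=6 tape=bbbabb[_]_   (s0,_)→(s1,_,R)
state=s1 head=7 tape=bbbabb_[_]   (s1,_)→(s1,_,L)
state=s1 head=6 tape=bbbabb[_]_   (s1,_)→(s1,_,L)
state=s1 head=5 tape=bbbab[b]__   (s1,b)→(s0,a,R)
state=s0 head=6 tape=bbbaba[_]_   (s0,_)→(s1,_,R)
state=s1 head=7 tape=bbbaba_[_]   (s1,_)→(s1,_,L)
state=s1 head=6 tape=bbbaba[_]_   (s1,_)→(s1,_,L)
state=s1 head=5 tape=bbbab[a]__
At halt the head is at cell 5.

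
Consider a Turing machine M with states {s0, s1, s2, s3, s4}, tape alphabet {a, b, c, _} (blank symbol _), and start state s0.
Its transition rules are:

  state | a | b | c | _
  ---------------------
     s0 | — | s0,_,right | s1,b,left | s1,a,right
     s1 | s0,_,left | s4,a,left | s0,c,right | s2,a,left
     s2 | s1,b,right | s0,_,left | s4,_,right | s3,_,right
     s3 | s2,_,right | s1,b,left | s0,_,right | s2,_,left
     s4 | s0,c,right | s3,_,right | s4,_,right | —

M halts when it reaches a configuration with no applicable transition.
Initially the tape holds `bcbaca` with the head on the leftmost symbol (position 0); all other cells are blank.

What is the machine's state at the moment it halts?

state=s0 head=0 tape=_[b]cbaca   (s0,b)→(s0,_,right)
state=s0 head=1 tape=__[c]baca   (s0,c)→(s1,b,left)
state=s1 head=0 tape=_[_]bbaca   (s1,_)→(s2,a,left)
state=s2 head=-1 tape=[_]abbaca   (s2,_)→(s3,_,right)
state=s3 head=0 tape=_[a]bbaca   (s3,a)→(s2,_,right)
state=s2 head=1 tape=__[b]baca   (s2,b)→(s0,_,left)
state=s0 head=0 tape=_[_]_baca   (s0,_)→(s1,a,right)
state=s1 head=1 tape=_a[_]baca   (s1,_)→(s2,a,left)
state=s2 head=0 tape=_[a]abaca   (s2,a)→(s1,b,right)
state=s1 head=1 tape=_b[a]baca   (s1,a)→(s0,_,left)
state=s0 head=0 tape=_[b]_baca   (s0,b)→(s0,_,right)
state=s0 head=1 tape=__[_]baca   (s0,_)→(s1,a,right)
state=s1 head=2 tape=__a[b]aca   (s1,b)→(s4,a,left)
state=s4 head=1 tape=__[a]aaca   (s4,a)→(s0,c,right)
state=s0 head=2 tape=__c[a]aca
No transition is defined for (s0, a); M halts in state s0.

s0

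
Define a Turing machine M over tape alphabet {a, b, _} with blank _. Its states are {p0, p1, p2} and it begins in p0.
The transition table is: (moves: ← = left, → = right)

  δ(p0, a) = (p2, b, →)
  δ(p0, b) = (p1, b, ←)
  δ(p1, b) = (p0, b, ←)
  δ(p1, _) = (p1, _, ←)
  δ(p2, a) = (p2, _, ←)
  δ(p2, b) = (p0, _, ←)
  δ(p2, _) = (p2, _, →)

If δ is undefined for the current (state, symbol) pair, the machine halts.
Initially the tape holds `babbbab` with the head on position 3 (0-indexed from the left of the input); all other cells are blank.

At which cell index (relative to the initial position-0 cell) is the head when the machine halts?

state=p0 head=3 tape=_bab[b]bab   (p0,b)→(p1,b,←)
state=p1 head=2 tape=_ba[b]bbab   (p1,b)→(p0,b,←)
state=p0 head=1 tape=_b[a]bbbab   (p0,a)→(p2,b,→)
state=p2 head=2 tape=_bb[b]bbab   (p2,b)→(p0,_,←)
state=p0 head=1 tape=_b[b]_bbab   (p0,b)→(p1,b,←)
state=p1 head=0 tape=_[b]b_bbab   (p1,b)→(p0,b,←)
state=p0 head=-1 tape=[_]bb_bbab
At halt the head is at cell -1.

-1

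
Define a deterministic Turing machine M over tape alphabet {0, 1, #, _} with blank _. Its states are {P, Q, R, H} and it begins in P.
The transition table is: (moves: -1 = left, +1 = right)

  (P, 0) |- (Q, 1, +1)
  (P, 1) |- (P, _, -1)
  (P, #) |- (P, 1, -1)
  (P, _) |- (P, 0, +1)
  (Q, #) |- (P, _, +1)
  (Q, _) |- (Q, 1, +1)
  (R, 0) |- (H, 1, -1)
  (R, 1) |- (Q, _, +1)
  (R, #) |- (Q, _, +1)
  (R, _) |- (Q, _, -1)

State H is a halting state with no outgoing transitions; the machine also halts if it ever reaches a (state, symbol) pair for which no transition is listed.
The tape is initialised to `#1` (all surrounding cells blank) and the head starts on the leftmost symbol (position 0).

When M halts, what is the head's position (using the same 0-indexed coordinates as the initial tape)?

1

P | _[#]1   read # → write 1, move -1, go to P
P | [_]11   read _ → write 0, move +1, go to P
P | 0[1]1   read 1 → write _, move -1, go to P
P | [0]_1   read 0 → write 1, move +1, go to Q
Q | 1[_]1   read _ → write 1, move +1, go to Q
Q | 11[1]
At halt the head is at cell 1.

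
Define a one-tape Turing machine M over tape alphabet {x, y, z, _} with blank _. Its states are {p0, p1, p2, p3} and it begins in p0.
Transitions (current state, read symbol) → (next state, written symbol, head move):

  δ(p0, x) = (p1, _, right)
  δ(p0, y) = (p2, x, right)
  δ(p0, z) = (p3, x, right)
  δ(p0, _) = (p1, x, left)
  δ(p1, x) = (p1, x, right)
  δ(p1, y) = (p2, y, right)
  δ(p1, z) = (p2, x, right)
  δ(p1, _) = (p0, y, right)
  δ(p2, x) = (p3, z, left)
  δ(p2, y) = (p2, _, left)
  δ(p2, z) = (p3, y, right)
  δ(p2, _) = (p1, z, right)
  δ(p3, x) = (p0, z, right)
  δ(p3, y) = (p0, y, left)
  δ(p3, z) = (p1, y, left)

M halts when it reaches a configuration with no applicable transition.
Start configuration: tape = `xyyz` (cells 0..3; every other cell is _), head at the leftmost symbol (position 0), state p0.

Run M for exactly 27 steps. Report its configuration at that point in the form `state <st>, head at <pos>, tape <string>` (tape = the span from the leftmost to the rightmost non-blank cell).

state p3, head at 1, tape xyz

state=p0 head=0 tape=[x]yyz   (p0,x)→(p1,_,right)
state=p1 head=1 tape=_[y]yz   (p1,y)→(p2,y,right)
state=p2 head=2 tape=_y[y]z   (p2,y)→(p2,_,left)
state=p2 head=1 tape=_[y]_z   (p2,y)→(p2,_,left)
state=p2 head=0 tape=[_]__z   (p2,_)→(p1,z,right)
state=p1 head=1 tape=z[_]_z   (p1,_)→(p0,y,right)
state=p0 head=2 tape=zy[_]z   (p0,_)→(p1,x,left)
state=p1 head=1 tape=z[y]xz   (p1,y)→(p2,y,right)
state=p2 head=2 tape=zy[x]z   (p2,x)→(p3,z,left)
state=p3 head=1 tape=z[y]zz   (p3,y)→(p0,y,left)
state=p0 head=0 tape=[z]yzz   (p0,z)→(p3,x,right)
state=p3 head=1 tape=x[y]zz   (p3,y)→(p0,y,left)
state=p0 head=0 tape=[x]yzz   (p0,x)→(p1,_,right)
state=p1 head=1 tape=_[y]zz   (p1,y)→(p2,y,right)
state=p2 head=2 tape=_y[z]z   (p2,z)→(p3,y,right)
state=p3 head=3 tape=_yy[z]   (p3,z)→(p1,y,left)
state=p1 head=2 tape=_y[y]y   (p1,y)→(p2,y,right)
state=p2 head=3 tape=_yy[y]   (p2,y)→(p2,_,left)
state=p2 head=2 tape=_y[y]_   (p2,y)→(p2,_,left)
state=p2 head=1 tape=_[y]__   (p2,y)→(p2,_,left)
state=p2 head=0 tape=[_]___   (p2,_)→(p1,z,right)
state=p1 head=1 tape=z[_]__   (p1,_)→(p0,y,right)
state=p0 head=2 tape=zy[_]_   (p0,_)→(p1,x,left)
state=p1 head=1 tape=z[y]x_   (p1,y)→(p2,y,right)
state=p2 head=2 tape=zy[x]_   (p2,x)→(p3,z,left)
state=p3 head=1 tape=z[y]z_   (p3,y)→(p0,y,left)
state=p0 head=0 tape=[z]yz_   (p0,z)→(p3,x,right)
state=p3 head=1 tape=x[y]z_
After 27 steps: state p3, head at 1, tape xyz.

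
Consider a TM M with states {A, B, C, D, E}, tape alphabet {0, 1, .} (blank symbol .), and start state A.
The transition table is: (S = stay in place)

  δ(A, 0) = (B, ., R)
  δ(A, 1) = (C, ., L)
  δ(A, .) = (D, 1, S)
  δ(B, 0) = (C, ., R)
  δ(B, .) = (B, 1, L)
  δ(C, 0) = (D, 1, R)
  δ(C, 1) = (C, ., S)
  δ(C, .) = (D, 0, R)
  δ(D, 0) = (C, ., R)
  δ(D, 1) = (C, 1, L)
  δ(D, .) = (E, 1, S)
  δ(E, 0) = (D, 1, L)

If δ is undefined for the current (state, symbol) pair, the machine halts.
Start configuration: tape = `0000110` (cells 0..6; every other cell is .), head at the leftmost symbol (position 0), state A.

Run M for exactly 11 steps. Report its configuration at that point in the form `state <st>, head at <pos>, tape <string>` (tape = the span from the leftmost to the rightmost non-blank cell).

state D, head at 5, tape 1.010

A | [0]000110   read 0 → write ., move R, go to B
B | .[0]00110   read 0 → write ., move R, go to C
C | ..[0]0110   read 0 → write 1, move R, go to D
D | ..1[0]110   read 0 → write ., move R, go to C
C | ..1.[1]10   read 1 → write ., move S, go to C
C | ..1.[.]10   read . → write 0, move R, go to D
D | ..1.0[1]0   read 1 → write 1, move L, go to C
C | ..1.[0]10   read 0 → write 1, move R, go to D
D | ..1.1[1]0   read 1 → write 1, move L, go to C
C | ..1.[1]10   read 1 → write ., move S, go to C
C | ..1.[.]10   read . → write 0, move R, go to D
D | ..1.0[1]0
After 11 steps: state D, head at 5, tape 1.010.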